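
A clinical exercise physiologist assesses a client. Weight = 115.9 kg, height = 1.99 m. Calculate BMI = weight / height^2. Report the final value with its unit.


height^2 = 1.99^2 = 3.9601
BMI = 115.9 / 3.9601 = 29.27 kg/m^2

29.27 kg/m^2


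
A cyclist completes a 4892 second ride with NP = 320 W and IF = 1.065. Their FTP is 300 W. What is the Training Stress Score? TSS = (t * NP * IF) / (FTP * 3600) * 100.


t * NP * IF = 4892 * 320 * 1.065 = 1667193.6
FTP * 3600 = 1080000
TSS = (1667193.6 / 1080000) * 100 = 154.37

154.37 TSS


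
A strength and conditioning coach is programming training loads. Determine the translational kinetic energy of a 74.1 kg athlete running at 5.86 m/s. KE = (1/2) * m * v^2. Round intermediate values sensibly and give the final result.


KE = 0.5 * m * v^2
= 0.5 * 74.1 * 5.86^2
= 0.5 * 74.1 * 34.3396
= 1272.28 J

1272.28 J


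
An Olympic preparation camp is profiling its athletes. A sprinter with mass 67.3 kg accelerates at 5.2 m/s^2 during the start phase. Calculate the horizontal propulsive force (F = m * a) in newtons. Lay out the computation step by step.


F = m * a
= 67.3 * 5.2
= 349.96 N

349.96 N


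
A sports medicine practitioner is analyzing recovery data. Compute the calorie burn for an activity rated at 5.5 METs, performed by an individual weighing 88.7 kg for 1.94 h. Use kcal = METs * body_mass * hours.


Product of METs and mass = 5.5 * 88.7 = 487.85
Total kcal = 487.85 * 1.94 = 946.43 kcal

946.43 kcal


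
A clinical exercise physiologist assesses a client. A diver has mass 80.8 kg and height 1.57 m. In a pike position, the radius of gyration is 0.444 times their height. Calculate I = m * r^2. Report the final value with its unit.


r = 0.444 * 1.57 = 0.69708 m
I = m * r^2 = 80.8 * 0.485921 = 39.262 kg*m^2

39.262 kg*m^2


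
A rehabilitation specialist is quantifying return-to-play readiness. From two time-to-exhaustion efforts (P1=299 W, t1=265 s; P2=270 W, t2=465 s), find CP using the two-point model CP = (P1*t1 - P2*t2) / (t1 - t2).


Work in trial 1 = 79235 J
Work in trial 2 = 125550 J
Delta work = -46315 J
Delta time = -200 s
CP = -46315 / -200 = 231.58 W

231.58 W


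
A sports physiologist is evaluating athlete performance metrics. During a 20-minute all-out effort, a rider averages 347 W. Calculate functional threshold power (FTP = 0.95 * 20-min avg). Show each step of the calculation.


FTP = 0.95 * 347
= 329.65 W

329.65 W


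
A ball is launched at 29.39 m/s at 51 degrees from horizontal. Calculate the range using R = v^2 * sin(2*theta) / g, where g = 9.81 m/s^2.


sin(2 * 51) = sin(102) = 0.978148
v^2 = 29.39^2 = 863.7721
R = 863.7721 * 0.978148 / 9.81
= 86.126 m

86.126 m


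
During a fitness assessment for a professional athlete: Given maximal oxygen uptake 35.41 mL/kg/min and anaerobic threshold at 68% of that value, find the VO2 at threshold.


Percentage as decimal = 0.68
VO2 at AT = 35.41 * 0.68 = 24.08 mL/kg/min

24.08 mL/kg/min


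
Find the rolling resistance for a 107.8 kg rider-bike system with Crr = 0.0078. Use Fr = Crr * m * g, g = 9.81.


m * g = 107.8 * 9.81 = 1057.518 N
Fr = 0.0078 * 1057.518 = 8.249 N

8.249 N


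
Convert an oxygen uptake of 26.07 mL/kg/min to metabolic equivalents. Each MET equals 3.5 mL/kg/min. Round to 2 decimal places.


One MET = 3.5 mL/kg/min
Number of METs = 26.07 / 3.5
= 7.45 METs

7.45 METs


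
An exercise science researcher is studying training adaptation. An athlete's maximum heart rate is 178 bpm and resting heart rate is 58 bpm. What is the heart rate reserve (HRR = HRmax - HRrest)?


HRR = HRmax - HRrest
= 178 - 58
= 120 bpm

120 bpm


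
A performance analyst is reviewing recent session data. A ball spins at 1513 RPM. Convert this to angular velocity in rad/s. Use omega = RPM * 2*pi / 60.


omega = 1513 * 2 * pi / 60
= 1513 * 6.28318531 / 60
= 9506.459 / 60
= 158.441 rad/s

158.441 rad/s


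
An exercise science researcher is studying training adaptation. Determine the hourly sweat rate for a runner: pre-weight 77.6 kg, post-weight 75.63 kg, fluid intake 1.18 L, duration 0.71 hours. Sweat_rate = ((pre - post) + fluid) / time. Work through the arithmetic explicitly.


Mass lost = 77.6 - 75.63 = 1.97 kg
Add fluid consumed: 1.97 + 1.18 = 3.15 L total sweat
Sweat rate = 3.15 / 0.71 = 4.437 L/h

4.437 L/h


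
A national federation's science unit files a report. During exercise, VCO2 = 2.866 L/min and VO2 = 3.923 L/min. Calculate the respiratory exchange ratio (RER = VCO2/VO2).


RER = VCO2 / VO2
= 2.866 / 3.923
= 0.7306

0.7306


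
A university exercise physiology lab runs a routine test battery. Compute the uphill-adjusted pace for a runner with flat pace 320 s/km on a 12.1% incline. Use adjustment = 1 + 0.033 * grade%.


Adjustment factor = 1 + 0.033 * 12.1 = 1.3993
Grade-adjusted pace = 320 * 1.3993 = 447.78 s/km

447.78 s/km


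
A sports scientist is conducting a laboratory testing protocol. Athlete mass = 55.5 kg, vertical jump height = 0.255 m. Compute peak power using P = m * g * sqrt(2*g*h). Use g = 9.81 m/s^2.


sqrt(2 * 9.81 * 0.255) = sqrt(5.0031) = 2.236761 m/s
P = 55.5 * 9.81 * 2.236761
= 1217.82 W

1217.82 W


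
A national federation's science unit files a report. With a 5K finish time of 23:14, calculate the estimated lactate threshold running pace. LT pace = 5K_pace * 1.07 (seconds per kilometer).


Race duration = 1394 s for 5 km
Average pace = 1394 / 5 = 278.8 s/km
LT pace = 278.8 * 1.07
= 298.32 s/km

298.32 s/km


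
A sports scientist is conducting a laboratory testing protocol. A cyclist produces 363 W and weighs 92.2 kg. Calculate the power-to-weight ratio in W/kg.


P/W = power / mass
= 363 / 92.2
= 3.937 W/kg

3.937 W/kg


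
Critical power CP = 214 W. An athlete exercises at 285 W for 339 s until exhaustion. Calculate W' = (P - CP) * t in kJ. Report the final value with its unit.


P - CP = 285 - 214 = 71 W
W' = 71 * 339 = 24069 J
= 24069 / 1000 = 24.069 kJ

24.069 kJ


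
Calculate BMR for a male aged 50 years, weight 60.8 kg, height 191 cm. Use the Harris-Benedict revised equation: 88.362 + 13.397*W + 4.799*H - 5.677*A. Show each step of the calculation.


Substituting values:
W term = 13.397 * 60.8 = 814.5376
H term = 4.799 * 191 = 916.609
A term = 5.677 * 50 = 283.85
BMR = 1535.66 kcal/day

1535.66 kcal/day


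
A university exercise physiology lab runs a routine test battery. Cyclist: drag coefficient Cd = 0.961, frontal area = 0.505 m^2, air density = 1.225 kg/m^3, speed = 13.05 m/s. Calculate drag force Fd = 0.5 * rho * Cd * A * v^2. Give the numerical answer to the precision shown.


v^2 = 13.05^2 = 170.3025
Fd = 0.5 * 1.225 * 0.961 * 0.505 * 170.3025
= 50.622 N

50.622 N


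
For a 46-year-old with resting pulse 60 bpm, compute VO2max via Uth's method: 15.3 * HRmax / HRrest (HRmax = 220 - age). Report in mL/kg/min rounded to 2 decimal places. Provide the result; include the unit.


Step 1: HRmax = 220 - 46 = 174 bpm
Step 2: Ratio = 174 / 60 = 2.9
Step 3: VO2max = 15.3 * 2.9 = 44.37 mL/kg/min

44.37 mL/kg/min


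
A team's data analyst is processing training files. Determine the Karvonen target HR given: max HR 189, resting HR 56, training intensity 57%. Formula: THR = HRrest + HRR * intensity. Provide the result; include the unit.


HRR = HRmax - HRrest = 189 - 56 = 133
THR = 56 + 133 * 0.57
= 131.81 bpm

131.81 bpm


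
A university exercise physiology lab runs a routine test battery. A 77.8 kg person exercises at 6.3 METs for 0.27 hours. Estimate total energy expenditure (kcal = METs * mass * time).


Energy = METs * mass(kg) * time(h)
= 6.3 * 77.8 * 0.27
= 132.34 kcal

132.34 kcal


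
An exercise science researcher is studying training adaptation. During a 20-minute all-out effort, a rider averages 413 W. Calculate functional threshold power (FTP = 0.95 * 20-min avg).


FTP = 0.95 * 413
= 392.35 W

392.35 W


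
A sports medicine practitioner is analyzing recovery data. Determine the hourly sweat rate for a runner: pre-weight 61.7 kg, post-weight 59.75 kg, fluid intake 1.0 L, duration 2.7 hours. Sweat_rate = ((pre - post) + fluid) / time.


Mass lost = 61.7 - 59.75 = 1.95 kg
Add fluid consumed: 1.95 + 1.0 = 2.95 L total sweat
Sweat rate = 2.95 / 2.7 = 1.093 L/h

1.093 L/h


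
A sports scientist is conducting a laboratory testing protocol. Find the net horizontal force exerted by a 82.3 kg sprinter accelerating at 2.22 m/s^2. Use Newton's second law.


Newton's second law: F = m * a
F = 82.3 * 2.22 = 182.71 N

182.71 N


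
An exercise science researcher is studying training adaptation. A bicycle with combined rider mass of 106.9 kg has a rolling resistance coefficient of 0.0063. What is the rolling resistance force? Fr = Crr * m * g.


Fr = 0.0063 * 106.9 * 9.81
= 0.67347 * 9.81
= 6.607 N

6.607 N


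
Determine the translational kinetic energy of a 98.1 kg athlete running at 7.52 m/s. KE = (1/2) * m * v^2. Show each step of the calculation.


KE = 0.5 * m * v^2
= 0.5 * 98.1 * 7.52^2
= 0.5 * 98.1 * 56.5504
= 2773.8 J

2773.8 J


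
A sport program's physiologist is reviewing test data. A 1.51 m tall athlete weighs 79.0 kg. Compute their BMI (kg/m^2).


height^2 = 2.2801 m^2
BMI = 79.0 / 2.2801 = 34.65 kg/m^2

34.65 kg/m^2


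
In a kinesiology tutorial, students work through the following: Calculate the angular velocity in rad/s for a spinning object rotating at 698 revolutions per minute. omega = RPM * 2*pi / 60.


omega = RPM * 2*pi / 60
= 698 * 6.28318531 / 60
= 73.094 rad/s

73.094 rad/s


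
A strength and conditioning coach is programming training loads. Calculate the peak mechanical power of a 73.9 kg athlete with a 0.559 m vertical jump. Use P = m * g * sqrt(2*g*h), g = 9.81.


First, sqrt(2gh) = sqrt(2 * 9.81 * 0.559)
= sqrt(10.96758) = 3.311734 m/s
Power = 73.9 * 9.81 * 3.311734 = 2400.87 W

2400.87 W


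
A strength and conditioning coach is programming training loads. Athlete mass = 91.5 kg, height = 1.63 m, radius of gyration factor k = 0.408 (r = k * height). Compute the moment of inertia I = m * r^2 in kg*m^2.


r = k * height = 0.408 * 1.63 = 0.66504 m
r^2 = 0.66504^2 = 0.442278
I = 91.5 * 0.442278 = 40.468 kg*m^2

40.468 kg*m^2


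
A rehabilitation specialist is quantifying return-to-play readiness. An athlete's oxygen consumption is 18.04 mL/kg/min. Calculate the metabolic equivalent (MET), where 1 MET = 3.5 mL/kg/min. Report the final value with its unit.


MET = VO2 / 3.5
= 18.04 / 3.5
= 5.15 METs

5.15 METs


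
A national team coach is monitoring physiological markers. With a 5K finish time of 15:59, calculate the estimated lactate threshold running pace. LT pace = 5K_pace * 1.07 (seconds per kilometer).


Race duration = 959 s for 5 km
Average pace = 959 / 5 = 191.8 s/km
LT pace = 191.8 * 1.07
= 205.23 s/km

205.23 s/km


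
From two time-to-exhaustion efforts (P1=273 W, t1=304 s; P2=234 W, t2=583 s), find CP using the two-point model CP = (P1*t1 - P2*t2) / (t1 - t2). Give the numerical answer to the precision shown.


Work in trial 1 = 82992 J
Work in trial 2 = 136422 J
Delta work = -53430 J
Delta time = -279 s
CP = -53430 / -279 = 191.51 W

191.51 W


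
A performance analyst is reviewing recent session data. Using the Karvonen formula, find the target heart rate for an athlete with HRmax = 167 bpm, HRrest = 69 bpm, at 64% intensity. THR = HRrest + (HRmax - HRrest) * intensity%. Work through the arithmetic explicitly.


HRR = 167 - 69 = 98
THR = 69 + 98 * 0.64
= 69 + 62.72
= 131.72 bpm

131.72 bpm


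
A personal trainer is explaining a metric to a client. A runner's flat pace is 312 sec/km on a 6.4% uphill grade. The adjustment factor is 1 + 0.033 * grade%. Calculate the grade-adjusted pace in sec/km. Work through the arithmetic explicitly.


Factor = 1 + 0.033 * 6.4 = 1.2112
Adjusted pace = 312 * 1.2112
= 377.89 sec/km

377.89 s/km


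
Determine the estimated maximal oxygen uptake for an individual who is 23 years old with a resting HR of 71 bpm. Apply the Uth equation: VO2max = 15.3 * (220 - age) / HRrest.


HRmax = 220 - 23 = 197
VO2max = 15.3 * (197 / 71)
= 15.3 * 2.7746
= 42.45 mL/kg/min

42.45 mL/kg/min


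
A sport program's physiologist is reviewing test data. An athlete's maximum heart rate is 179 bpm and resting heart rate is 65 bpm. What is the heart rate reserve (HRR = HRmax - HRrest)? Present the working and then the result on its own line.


HRR = HRmax - HRrest
= 179 - 65
= 114 bpm

114 bpm


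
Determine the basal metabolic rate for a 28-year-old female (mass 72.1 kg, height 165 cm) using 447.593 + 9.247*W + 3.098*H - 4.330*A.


BMR = 447.593 + 9.247*72.1 + 3.098*165 - 4.330*28
= 1504.23 kcal/day

1504.23 kcal/day


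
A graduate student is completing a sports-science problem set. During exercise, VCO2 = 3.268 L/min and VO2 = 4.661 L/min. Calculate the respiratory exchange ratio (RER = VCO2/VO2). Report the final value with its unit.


RER = VCO2 / VO2
= 3.268 / 4.661
= 0.7011

0.7011


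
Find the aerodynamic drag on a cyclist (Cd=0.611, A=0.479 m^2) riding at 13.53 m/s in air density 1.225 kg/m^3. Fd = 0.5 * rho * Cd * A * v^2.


Fd = 0.5 * 1.225 * 0.611 * 0.479 * 13.53^2
= 0.5 * 1.225 * 0.611 * 0.479 * 183.0609
= 32.815 N

32.815 N


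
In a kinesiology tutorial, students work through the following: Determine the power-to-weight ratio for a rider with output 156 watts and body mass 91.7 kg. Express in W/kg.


P/W = 156 / 91.7 = 1.701 W/kg

1.701 W/kg


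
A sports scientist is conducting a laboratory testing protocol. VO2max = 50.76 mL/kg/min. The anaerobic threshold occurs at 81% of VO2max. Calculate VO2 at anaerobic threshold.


AT fraction = 81 / 100 = 0.81
AT VO2 = 50.76 * 0.81
= 41.12 mL/kg/min

41.12 mL/kg/min


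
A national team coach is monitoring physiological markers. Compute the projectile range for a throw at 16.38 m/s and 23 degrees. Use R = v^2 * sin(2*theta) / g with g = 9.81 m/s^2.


Two times the angle = 46 degrees
sin(46) = 0.71934
R = 268.3044 * 0.71934 / 9.81 = 19.674 m

19.674 m


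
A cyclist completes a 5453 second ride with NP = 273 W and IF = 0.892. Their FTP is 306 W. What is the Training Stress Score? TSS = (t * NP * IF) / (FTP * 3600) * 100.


t * NP * IF = 5453 * 273 * 0.892 = 1327892.748
FTP * 3600 = 1101600
TSS = (1327892.748 / 1101600) * 100 = 120.54

120.54 TSS


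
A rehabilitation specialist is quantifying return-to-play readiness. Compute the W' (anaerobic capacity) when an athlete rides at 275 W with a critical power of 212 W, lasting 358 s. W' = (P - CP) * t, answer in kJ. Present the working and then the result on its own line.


Above-CP power = 63 W
Duration = 358 s
W' = 63 * 358 = 22554 J
Convert: 22554 / 1000 = 22.554 kJ

22.554 kJ


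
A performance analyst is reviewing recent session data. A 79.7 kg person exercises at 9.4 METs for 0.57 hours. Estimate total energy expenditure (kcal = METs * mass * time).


Energy = METs * mass(kg) * time(h)
= 9.4 * 79.7 * 0.57
= 427.03 kcal

427.03 kcal


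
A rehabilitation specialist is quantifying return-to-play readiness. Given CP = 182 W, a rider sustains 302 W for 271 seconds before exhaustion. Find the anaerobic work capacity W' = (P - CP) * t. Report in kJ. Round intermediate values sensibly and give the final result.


Excess power = 302 - 182 = 120 W
Work above CP = 120 * 271 = 32520 J
W' = 32.52 kJ

32.52 kJ


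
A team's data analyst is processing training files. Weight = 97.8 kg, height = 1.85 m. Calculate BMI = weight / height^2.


height^2 = 1.85^2 = 3.4225
BMI = 97.8 / 3.4225 = 28.58 kg/m^2

28.58 kg/m^2


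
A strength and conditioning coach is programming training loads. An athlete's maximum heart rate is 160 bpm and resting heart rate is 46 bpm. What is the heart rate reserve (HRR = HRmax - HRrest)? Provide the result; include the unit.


HRR = HRmax - HRrest
= 160 - 46
= 114 bpm

114 bpm


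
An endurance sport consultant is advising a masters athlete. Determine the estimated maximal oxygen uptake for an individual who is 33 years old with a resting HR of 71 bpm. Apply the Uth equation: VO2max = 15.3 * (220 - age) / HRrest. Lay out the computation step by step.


HRmax = 220 - 33 = 187
VO2max = 15.3 * (187 / 71)
= 15.3 * 2.6338
= 40.3 mL/kg/min

40.3 mL/kg/min


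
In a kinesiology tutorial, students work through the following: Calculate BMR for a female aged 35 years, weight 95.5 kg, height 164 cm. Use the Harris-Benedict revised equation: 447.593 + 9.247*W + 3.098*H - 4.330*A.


Substituting values:
W term = 9.247 * 95.5 = 883.0885
H term = 3.098 * 164 = 508.072
A term = 4.330 * 35 = 151.55
BMR = 1687.2 kcal/day

1687.2 kcal/day


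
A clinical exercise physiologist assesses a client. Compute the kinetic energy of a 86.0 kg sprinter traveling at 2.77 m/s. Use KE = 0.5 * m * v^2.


Velocity squared = 7.6729
KE = 0.5 * 86.0 * 7.6729 = 329.93 J

329.93 J


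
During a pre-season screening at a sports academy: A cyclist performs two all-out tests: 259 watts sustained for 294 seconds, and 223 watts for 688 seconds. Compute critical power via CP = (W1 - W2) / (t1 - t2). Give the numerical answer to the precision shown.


W1 = P1 * t1 = 259 * 294 = 76146 J
W2 = P2 * t2 = 223 * 688 = 153424 J
CP = (76146 - 153424) / (294 - 688)
= 196.14 W

196.14 W


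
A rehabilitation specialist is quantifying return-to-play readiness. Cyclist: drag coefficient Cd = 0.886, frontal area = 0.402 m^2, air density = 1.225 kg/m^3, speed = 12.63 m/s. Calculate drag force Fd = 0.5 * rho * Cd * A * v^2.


v^2 = 12.63^2 = 159.5169
Fd = 0.5 * 1.225 * 0.886 * 0.402 * 159.5169
= 34.799 N

34.799 N


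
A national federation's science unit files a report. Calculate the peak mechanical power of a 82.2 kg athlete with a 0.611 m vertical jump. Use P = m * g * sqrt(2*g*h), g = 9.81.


First, sqrt(2gh) = sqrt(2 * 9.81 * 0.611)
= sqrt(11.98782) = 3.462343 m/s
Power = 82.2 * 9.81 * 3.462343 = 2791.97 W

2791.97 W


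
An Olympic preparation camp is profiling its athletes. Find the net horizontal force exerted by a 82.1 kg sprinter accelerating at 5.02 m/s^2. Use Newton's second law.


Newton's second law: F = m * a
F = 82.1 * 5.02 = 412.14 N

412.14 N


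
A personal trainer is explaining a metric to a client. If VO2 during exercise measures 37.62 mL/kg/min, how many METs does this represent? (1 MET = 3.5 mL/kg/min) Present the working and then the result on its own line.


METs = VO2 / 3.5 = 37.62 / 3.5 = 10.75

10.75 METs


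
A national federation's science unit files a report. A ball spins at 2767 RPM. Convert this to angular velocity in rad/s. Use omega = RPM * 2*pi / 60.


omega = 2767 * 2 * pi / 60
= 2767 * 6.28318531 / 60
= 17385.574 / 60
= 289.76 rad/s

289.76 rad/s


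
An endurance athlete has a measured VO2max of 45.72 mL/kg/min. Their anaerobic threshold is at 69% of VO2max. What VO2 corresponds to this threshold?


Anaerobic threshold VO2 = VO2max * 69%
= 45.72 * 0.69
= 31.55 mL/kg/min

31.55 mL/kg/min


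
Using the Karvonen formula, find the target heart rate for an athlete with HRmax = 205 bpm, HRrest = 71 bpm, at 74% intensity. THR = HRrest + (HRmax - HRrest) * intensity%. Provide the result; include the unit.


HRR = 205 - 71 = 134
THR = 71 + 134 * 0.74
= 71 + 99.16
= 170.16 bpm

170.16 bpm


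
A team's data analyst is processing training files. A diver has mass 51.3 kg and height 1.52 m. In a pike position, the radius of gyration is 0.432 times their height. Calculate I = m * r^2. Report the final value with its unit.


r = 0.432 * 1.52 = 0.65664 m
I = m * r^2 = 51.3 * 0.431176 = 22.119 kg*m^2

22.119 kg*m^2


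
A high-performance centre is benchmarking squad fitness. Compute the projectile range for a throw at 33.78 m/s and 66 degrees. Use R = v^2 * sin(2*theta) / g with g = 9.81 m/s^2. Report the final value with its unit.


Two times the angle = 132 degrees
sin(132) = 0.743145
R = 1141.0884 * 0.743145 / 9.81 = 86.442 m

86.442 m


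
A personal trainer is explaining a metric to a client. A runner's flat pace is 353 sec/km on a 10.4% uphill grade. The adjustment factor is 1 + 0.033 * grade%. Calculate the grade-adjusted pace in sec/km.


Factor = 1 + 0.033 * 10.4 = 1.3432
Adjusted pace = 353 * 1.3432
= 474.15 sec/km

474.15 s/km


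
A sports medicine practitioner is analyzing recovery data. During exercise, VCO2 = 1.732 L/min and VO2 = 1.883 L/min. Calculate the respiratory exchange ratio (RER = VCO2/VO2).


RER = VCO2 / VO2
= 1.732 / 1.883
= 0.9198

0.9198


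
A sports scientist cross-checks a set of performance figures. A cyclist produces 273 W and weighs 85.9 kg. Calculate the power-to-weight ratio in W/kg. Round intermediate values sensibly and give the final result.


P/W = power / mass
= 273 / 85.9
= 3.178 W/kg

3.178 W/kg


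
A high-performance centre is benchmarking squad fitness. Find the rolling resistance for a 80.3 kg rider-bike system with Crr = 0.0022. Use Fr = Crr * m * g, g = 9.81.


m * g = 80.3 * 9.81 = 787.743 N
Fr = 0.0022 * 787.743 = 1.733 N

1.733 N


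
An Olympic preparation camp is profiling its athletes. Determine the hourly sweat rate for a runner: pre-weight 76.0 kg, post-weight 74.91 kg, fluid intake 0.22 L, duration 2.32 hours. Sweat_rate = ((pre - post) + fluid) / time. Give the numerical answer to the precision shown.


Mass lost = 76.0 - 74.91 = 1.09 kg
Add fluid consumed: 1.09 + 0.22 = 1.31 L total sweat
Sweat rate = 1.31 / 2.32 = 0.565 L/h

0.565 L/h


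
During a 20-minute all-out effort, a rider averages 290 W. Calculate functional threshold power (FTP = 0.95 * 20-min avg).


FTP = 0.95 * 290
= 275.5 W

275.5 W


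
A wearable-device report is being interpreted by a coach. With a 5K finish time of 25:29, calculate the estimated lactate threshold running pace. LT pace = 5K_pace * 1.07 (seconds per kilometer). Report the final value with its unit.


Race duration = 1529 s for 5 km
Average pace = 1529 / 5 = 305.8 s/km
LT pace = 305.8 * 1.07
= 327.21 s/km

327.21 s/km


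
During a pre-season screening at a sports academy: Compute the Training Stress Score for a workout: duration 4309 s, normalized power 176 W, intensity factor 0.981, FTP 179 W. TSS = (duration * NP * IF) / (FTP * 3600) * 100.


Product = 4309 * 176 * 0.981 = 743974.704
Base = 179 * 3600 = 644400
TSS = 743974.704 / 644400 * 100 = 115.45

115.45 TSS


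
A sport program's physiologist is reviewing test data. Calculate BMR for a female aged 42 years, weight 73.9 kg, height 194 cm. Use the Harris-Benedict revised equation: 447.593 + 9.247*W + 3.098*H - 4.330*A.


Substituting values:
W term = 9.247 * 73.9 = 683.3533
H term = 3.098 * 194 = 601.012
A term = 4.330 * 42 = 181.86
BMR = 1550.1 kcal/day

1550.1 kcal/day


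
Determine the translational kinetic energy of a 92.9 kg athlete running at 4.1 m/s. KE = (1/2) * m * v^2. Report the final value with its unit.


KE = 0.5 * m * v^2
= 0.5 * 92.9 * 4.1^2
= 0.5 * 92.9 * 16.81
= 780.82 J

780.82 J


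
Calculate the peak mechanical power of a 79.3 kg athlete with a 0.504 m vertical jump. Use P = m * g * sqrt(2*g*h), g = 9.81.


First, sqrt(2gh) = sqrt(2 * 9.81 * 0.504)
= sqrt(9.88848) = 3.144595 m/s
Power = 79.3 * 9.81 * 3.144595 = 2446.28 W

2446.28 W


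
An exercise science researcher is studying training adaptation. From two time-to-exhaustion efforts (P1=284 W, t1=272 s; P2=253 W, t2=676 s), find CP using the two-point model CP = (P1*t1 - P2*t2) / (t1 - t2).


Work in trial 1 = 77248 J
Work in trial 2 = 171028 J
Delta work = -93780 J
Delta time = -404 s
CP = -93780 / -404 = 232.13 W

232.13 W


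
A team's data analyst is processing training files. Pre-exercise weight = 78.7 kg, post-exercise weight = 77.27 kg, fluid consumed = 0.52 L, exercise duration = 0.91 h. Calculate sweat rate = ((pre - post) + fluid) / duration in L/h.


Weight loss = 78.7 - 77.27 = 1.43 kg (approx L)
Total sweat = 1.43 + 0.52 = 1.95 L
Sweat rate = 1.95 / 0.91 = 2.143 L/h

2.143 L/h


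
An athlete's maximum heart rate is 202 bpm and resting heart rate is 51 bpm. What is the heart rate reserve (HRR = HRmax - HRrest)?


HRR = HRmax - HRrest
= 202 - 51
= 151 bpm

151 bpm


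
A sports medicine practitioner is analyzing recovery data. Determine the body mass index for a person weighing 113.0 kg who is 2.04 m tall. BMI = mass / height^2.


BMI = mass / height^2
= 113.0 / 2.04^2
= 113.0 / 4.1616
= 27.15 kg/m^2

27.15 kg/m^2


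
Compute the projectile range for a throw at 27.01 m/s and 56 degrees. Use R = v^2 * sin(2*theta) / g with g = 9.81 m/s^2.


Two times the angle = 112 degrees
sin(112) = 0.927184
R = 729.5401 * 0.927184 / 9.81 = 68.952 m

68.952 m


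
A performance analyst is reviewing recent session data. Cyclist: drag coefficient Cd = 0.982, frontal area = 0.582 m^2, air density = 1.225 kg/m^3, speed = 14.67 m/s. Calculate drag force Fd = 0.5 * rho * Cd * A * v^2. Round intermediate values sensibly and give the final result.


v^2 = 14.67^2 = 215.2089
Fd = 0.5 * 1.225 * 0.982 * 0.582 * 215.2089
= 75.336 N

75.336 N


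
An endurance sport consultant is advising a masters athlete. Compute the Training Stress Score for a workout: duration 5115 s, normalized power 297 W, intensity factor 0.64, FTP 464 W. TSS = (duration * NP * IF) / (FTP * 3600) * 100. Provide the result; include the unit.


Product = 5115 * 297 * 0.64 = 972259.2
Base = 464 * 3600 = 1670400
TSS = 972259.2 / 1670400 * 100 = 58.21

58.21 TSS


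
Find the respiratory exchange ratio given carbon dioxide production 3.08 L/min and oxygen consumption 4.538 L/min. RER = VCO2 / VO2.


VCO2 = 3.08 L/min
VO2 = 4.538 L/min
RER = 3.08 / 4.538 = 0.6787

0.6787


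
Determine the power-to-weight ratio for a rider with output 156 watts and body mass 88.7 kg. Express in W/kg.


P/W = 156 / 88.7 = 1.759 W/kg

1.759 W/kg


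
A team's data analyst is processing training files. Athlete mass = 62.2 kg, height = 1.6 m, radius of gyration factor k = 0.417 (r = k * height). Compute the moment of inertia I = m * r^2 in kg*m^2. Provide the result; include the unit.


r = k * height = 0.417 * 1.6 = 0.6672 m
r^2 = 0.6672^2 = 0.445156
I = 62.2 * 0.445156 = 27.689 kg*m^2

27.689 kg*m^2


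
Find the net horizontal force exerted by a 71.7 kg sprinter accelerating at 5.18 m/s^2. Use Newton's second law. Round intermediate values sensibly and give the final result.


Newton's second law: F = m * a
F = 71.7 * 5.18 = 371.41 N

371.41 N


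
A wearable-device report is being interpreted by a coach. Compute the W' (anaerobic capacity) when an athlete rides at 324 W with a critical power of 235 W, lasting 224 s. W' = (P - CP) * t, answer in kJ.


Above-CP power = 89 W
Duration = 224 s
W' = 89 * 224 = 19936 J
Convert: 19936 / 1000 = 19.936 kJ

19.936 kJ


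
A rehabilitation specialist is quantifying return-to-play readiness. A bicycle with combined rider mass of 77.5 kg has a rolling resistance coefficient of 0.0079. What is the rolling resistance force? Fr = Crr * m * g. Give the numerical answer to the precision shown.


Fr = 0.0079 * 77.5 * 9.81
= 0.61225 * 9.81
= 6.006 N

6.006 N


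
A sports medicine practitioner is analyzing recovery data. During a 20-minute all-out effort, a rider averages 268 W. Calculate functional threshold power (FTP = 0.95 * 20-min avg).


FTP = 0.95 * 268
= 254.6 W

254.6 W


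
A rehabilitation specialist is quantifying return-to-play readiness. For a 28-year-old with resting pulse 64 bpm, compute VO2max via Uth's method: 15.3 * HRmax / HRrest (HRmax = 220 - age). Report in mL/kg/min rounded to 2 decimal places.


Step 1: HRmax = 220 - 28 = 192 bpm
Step 2: Ratio = 192 / 64 = 3.0
Step 3: VO2max = 15.3 * 3.0 = 45.9 mL/kg/min

45.9 mL/kg/min


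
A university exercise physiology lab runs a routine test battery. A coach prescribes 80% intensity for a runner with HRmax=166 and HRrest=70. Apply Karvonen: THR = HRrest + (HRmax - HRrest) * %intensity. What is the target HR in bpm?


Heart rate reserve = 166 - 70 = 96
Intensity fraction = 80 / 100 = 0.8
THR = 70 + 96 * 0.8 = 146.8 bpm

146.8 bpm


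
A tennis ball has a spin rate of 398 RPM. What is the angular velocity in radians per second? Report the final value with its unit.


Convert RPM to rad/s: multiply by 2*pi and divide by 60
omega = 398 * 2 * pi / 60
= 41.678 rad/s

41.678 rad/s


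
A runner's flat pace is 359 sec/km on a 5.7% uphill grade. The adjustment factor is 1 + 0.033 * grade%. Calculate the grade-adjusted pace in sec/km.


Factor = 1 + 0.033 * 5.7 = 1.1881
Adjusted pace = 359 * 1.1881
= 426.53 sec/km

426.53 s/km


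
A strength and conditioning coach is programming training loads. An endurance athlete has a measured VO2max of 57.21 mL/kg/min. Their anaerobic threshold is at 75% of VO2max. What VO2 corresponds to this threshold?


Anaerobic threshold VO2 = VO2max * 75%
= 57.21 * 0.75
= 42.91 mL/kg/min

42.91 mL/kg/min


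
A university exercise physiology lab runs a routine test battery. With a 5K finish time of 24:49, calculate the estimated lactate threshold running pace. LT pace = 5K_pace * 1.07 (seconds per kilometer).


Race duration = 1489 s for 5 km
Average pace = 1489 / 5 = 297.8 s/km
LT pace = 297.8 * 1.07
= 318.65 s/km

318.65 s/km


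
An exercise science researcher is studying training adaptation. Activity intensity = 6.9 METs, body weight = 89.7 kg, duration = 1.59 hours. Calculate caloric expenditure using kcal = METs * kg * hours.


kcal = 6.9 * 89.7 * 1.59
= 618.93 * 1.59
= 984.1 kcal

984.1 kcal


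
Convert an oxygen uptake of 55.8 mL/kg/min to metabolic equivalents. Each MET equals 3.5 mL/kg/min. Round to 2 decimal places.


One MET = 3.5 mL/kg/min
Number of METs = 55.8 / 3.5
= 15.94 METs

15.94 METs


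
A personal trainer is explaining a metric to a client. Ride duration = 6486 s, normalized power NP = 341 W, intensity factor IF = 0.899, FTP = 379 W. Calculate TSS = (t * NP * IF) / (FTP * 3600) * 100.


Numerator = 6486 * 341 * 0.899 = 1988341.674
Denominator = 379 * 3600 = 1364400
TSS = 1988341.674 / 1364400 * 100
= 145.73

145.73 TSS


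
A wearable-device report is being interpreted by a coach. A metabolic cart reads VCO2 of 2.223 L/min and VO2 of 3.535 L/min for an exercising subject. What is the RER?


RER = VCO2 / VO2 = 2.223 / 3.535 = 0.6289

0.6289


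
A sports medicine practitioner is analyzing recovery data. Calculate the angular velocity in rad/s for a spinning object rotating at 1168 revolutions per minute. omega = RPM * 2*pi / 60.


omega = RPM * 2*pi / 60
= 1168 * 6.28318531 / 60
= 122.313 rad/s

122.313 rad/s


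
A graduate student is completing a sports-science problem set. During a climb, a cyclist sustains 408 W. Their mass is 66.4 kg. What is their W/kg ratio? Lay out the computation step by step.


Power-to-weight = 408 W / 66.4 kg
= 6.145 W/kg

6.145 W/kg


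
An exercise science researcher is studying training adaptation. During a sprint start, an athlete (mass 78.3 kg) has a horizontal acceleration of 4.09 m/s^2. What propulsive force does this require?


Propulsive force = mass * acceleration
= 78.3 kg * 4.09 m/s^2
= 320.25 N

320.25 N


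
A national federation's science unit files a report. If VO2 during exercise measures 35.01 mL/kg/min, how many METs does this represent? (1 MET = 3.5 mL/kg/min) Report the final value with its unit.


METs = VO2 / 3.5 = 35.01 / 3.5 = 10.0

10.0 METs


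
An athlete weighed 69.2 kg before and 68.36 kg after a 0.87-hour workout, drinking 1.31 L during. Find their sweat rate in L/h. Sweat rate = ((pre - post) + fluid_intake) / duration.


Body mass change = 0.84 kg
Total sweat loss = 0.84 + 1.31 = 2.15 L
Rate = 2.15 / 0.87 = 2.471 L/h

2.471 L/h


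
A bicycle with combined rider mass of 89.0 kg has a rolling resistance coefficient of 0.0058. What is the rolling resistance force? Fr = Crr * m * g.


Fr = 0.0058 * 89.0 * 9.81
= 0.5162 * 9.81
= 5.064 N

5.064 N


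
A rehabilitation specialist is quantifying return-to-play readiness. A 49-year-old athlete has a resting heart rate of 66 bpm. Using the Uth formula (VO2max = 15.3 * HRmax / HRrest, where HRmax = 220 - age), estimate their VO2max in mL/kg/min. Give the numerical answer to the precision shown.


HRmax = 220 - 49 = 171 bpm
Ratio = HRmax / HRrest = 171 / 66 = 2.5909
VO2max = 15.3 * 2.5909 = 39.64 mL/kg/min

39.64 mL/kg/min


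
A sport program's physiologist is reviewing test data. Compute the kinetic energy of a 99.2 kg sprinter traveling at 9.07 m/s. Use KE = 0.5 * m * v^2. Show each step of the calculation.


Velocity squared = 82.2649
KE = 0.5 * 99.2 * 82.2649 = 4080.34 J

4080.34 J


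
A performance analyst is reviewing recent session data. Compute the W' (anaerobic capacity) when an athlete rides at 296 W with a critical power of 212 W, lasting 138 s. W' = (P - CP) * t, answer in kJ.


Above-CP power = 84 W
Duration = 138 s
W' = 84 * 138 = 11592 J
Convert: 11592 / 1000 = 11.592 kJ

11.592 kJ


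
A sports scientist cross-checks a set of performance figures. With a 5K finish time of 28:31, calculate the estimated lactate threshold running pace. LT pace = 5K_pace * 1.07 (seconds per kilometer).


Race duration = 1711 s for 5 km
Average pace = 1711 / 5 = 342.2 s/km
LT pace = 342.2 * 1.07
= 366.15 s/km

366.15 s/km


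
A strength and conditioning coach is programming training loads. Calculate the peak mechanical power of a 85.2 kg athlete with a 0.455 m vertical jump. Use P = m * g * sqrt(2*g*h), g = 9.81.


First, sqrt(2gh) = sqrt(2 * 9.81 * 0.455)
= sqrt(8.9271) = 2.987825 m/s
Power = 85.2 * 9.81 * 2.987825 = 2497.26 W

2497.26 W


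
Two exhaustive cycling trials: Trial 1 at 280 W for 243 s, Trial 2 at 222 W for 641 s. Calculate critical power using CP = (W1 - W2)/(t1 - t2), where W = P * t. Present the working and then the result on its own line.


W1 = 280 * 243 = 68040 J
W2 = 222 * 641 = 142302 J
CP = (68040 - 142302) / (243 - 641)
= -74262 / -398
= 186.59 W

186.59 W


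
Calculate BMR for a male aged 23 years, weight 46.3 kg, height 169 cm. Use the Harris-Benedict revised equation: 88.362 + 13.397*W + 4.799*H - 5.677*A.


Substituting values:
W term = 13.397 * 46.3 = 620.2811
H term = 4.799 * 169 = 811.031
A term = 5.677 * 23 = 130.571
BMR = 1389.1 kcal/day

1389.1 kcal/day


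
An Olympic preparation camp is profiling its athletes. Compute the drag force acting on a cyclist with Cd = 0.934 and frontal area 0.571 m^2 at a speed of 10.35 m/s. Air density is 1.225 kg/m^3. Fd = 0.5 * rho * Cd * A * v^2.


Step 1: v^2 = 107.1225
Step 2: Fd = 0.5 * 1.225 * 0.934 * 0.571 * 107.1225
= 34.992 N

34.992 N


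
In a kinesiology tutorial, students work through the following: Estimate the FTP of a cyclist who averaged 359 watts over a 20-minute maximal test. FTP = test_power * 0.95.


FTP = 359 * 0.95 = 341.05 W

341.05 W


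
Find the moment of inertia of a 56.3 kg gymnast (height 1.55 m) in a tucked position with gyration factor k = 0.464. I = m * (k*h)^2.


Radius of gyration = 0.464 * 1.55 = 0.7192 m
I = 56.3 * 0.7192^2
= 56.3 * 0.517249
= 29.121 kg*m^2

29.121 kg*m^2


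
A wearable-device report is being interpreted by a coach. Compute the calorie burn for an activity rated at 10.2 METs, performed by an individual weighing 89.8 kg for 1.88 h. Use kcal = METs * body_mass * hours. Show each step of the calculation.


Product of METs and mass = 10.2 * 89.8 = 915.96
Total kcal = 915.96 * 1.88 = 1722.0 kcal

1722.0 kcal


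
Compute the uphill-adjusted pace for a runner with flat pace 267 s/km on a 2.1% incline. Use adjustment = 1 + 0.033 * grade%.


Adjustment factor = 1 + 0.033 * 2.1 = 1.0693
Grade-adjusted pace = 267 * 1.0693 = 285.5 s/km

285.5 s/km


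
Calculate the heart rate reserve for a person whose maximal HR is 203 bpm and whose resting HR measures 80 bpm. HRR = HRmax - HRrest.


HRmax = 203 bpm
HRrest = 80 bpm
HRR = 203 - 80 = 123 bpm

123 bpm


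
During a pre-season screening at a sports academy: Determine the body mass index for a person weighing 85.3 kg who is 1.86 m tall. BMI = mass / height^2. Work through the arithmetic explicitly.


BMI = mass / height^2
= 85.3 / 1.86^2
= 85.3 / 3.4596
= 24.66 kg/m^2

24.66 kg/m^2


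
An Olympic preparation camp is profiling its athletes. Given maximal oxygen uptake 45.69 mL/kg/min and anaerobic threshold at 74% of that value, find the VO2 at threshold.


Percentage as decimal = 0.74
VO2 at AT = 45.69 * 0.74 = 33.81 mL/kg/min

33.81 mL/kg/min


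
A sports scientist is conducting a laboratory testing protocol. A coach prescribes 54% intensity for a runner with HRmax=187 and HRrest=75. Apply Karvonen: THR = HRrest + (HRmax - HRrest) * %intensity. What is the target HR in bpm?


Heart rate reserve = 187 - 75 = 112
Intensity fraction = 54 / 100 = 0.54
THR = 75 + 112 * 0.54 = 135.48 bpm

135.48 bpm


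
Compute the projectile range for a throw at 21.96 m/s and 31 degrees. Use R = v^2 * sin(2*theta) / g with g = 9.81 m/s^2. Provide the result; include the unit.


Two times the angle = 62 degrees
sin(62) = 0.882948
R = 482.2416 * 0.882948 / 9.81 = 43.404 m

43.404 m


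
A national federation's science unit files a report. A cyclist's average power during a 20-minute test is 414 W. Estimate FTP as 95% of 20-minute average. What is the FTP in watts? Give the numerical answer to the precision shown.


FTP = 20-min power * 0.95
= 414 * 0.95
= 393.3 W

393.3 W


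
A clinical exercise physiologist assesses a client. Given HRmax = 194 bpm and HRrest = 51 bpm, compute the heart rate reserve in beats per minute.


Heart rate reserve = maximum HR minus resting HR
HRR = 194 - 51 = 143 bpm

143 bpm


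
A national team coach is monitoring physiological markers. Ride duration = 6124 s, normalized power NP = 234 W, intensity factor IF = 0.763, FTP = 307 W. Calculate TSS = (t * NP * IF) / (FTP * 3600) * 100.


Numerator = 6124 * 234 * 0.763 = 1093391.208
Denominator = 307 * 3600 = 1105200
TSS = 1093391.208 / 1105200 * 100
= 98.93

98.93 TSS


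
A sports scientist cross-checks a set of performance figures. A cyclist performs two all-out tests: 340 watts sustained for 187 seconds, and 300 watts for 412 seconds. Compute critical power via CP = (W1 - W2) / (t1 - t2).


W1 = P1 * t1 = 340 * 187 = 63580 J
W2 = P2 * t2 = 300 * 412 = 123600 J
CP = (63580 - 123600) / (187 - 412)
= 266.76 W

266.76 W


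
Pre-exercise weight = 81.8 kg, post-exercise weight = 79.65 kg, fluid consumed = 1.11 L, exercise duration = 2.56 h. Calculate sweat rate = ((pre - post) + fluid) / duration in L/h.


Weight loss = 81.8 - 79.65 = 2.15 kg (approx L)
Total sweat = 2.15 + 1.11 = 3.26 L
Sweat rate = 3.26 / 2.56 = 1.273 L/h

1.273 L/h


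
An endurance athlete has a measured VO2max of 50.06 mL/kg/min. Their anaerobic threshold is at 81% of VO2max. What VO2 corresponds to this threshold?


Anaerobic threshold VO2 = VO2max * 81%
= 50.06 * 0.81
= 40.55 mL/kg/min

40.55 mL/kg/min


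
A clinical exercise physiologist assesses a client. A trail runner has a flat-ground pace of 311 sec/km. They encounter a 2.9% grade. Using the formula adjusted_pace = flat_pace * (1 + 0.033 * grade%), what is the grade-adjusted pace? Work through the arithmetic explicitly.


Grade factor = 1 + 0.033 * 2.9 = 1.0957
Adjusted = 311 * 1.0957 = 340.76 sec/km

340.76 s/km


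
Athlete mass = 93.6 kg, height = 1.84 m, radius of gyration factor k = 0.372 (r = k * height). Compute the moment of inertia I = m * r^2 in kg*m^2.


r = k * height = 0.372 * 1.84 = 0.68448 m
r^2 = 0.68448^2 = 0.468513
I = 93.6 * 0.468513 = 43.853 kg*m^2

43.853 kg*m^2


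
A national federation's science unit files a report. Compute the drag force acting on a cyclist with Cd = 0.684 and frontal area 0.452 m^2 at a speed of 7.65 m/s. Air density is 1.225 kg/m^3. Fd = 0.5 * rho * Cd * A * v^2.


Step 1: v^2 = 58.5225
Step 2: Fd = 0.5 * 1.225 * 0.684 * 0.452 * 58.5225
= 11.082 N

11.082 N
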